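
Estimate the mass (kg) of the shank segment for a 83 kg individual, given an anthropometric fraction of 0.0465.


m_segment = body_mass * fraction
m_segment = 83 * 0.0465
m_segment = 3.8595


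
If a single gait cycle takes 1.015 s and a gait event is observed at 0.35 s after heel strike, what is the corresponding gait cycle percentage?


pct = (event_time / cycle_time) * 100
pct = (0.35 / 1.015) * 100
ratio = 0.3448
pct = 34.4828


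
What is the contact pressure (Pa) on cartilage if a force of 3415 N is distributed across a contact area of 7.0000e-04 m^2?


P = F / A
P = 3415 / 7.0000e-04
P = 4.8786e+06


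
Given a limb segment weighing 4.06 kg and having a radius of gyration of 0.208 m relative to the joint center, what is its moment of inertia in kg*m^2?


I = m * k^2
I = 4.06 * 0.208^2
k^2 = 0.0433
I = 0.1757


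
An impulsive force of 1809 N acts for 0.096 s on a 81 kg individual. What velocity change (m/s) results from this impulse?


J = F * dt = 1809 * 0.096 = 173.6640 N*s
delta_v = J / m
delta_v = 173.6640 / 81
delta_v = 2.1440


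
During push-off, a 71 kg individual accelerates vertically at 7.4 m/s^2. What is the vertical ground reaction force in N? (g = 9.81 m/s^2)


GRF = m * (g + a)
GRF = 71 * (9.81 + 7.4)
GRF = 71 * 17.2100
GRF = 1221.9100


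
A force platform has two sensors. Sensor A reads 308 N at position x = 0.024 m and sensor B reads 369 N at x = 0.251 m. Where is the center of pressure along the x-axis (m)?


COP_x = (F1*x1 + F2*x2) / (F1 + F2)
COP_x = (308*0.024 + 369*0.251) / (308 + 369)
Numerator = 100.0110
Denominator = 677
COP_x = 0.1477


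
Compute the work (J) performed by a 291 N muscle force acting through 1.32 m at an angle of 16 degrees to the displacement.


W = F * d * cos(theta)
theta = 16 deg = 0.2793 rad
cos(theta) = 0.9613
W = 291 * 1.32 * 0.9613
W = 369.2398


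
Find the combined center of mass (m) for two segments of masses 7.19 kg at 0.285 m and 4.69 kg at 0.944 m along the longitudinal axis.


COM = (m1*x1 + m2*x2) / (m1 + m2)
COM = (7.19*0.285 + 4.69*0.944) / (7.19 + 4.69)
Numerator = 6.4765
Denominator = 11.8800
COM = 0.5452


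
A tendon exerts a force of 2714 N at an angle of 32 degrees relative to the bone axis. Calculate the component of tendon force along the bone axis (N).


F_eff = F_tendon * cos(theta)
theta = 32 deg = 0.5585 rad
cos(theta) = 0.8480
F_eff = 2714 * 0.8480
F_eff = 2301.6025


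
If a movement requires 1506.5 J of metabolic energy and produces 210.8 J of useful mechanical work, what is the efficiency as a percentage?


eta = (W_mech / E_meta) * 100
eta = (210.8 / 1506.5) * 100
ratio = 0.1399
eta = 13.9927


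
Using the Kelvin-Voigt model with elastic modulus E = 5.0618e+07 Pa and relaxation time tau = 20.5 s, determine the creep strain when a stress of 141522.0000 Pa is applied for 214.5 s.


epsilon(t) = (sigma/E) * (1 - exp(-t/tau))
sigma/E = 141522.0000 / 5.0618e+07 = 0.0028
exp(-t/tau) = exp(-214.5 / 20.5) = 2.8563e-05
epsilon = 0.0028 * (1 - 2.8563e-05)
epsilon = 0.0028


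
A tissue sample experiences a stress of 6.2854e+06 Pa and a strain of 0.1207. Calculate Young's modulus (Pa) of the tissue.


E = stress / strain
E = 6.2854e+06 / 0.1207
E = 5.2075e+07


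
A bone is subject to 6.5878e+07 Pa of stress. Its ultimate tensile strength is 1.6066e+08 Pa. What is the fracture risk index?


FRI = applied / ultimate
FRI = 6.5878e+07 / 1.6066e+08
FRI = 0.4100


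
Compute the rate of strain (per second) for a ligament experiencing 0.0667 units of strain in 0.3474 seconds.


strain_rate = delta_strain / delta_t
strain_rate = 0.0667 / 0.3474
strain_rate = 0.1920


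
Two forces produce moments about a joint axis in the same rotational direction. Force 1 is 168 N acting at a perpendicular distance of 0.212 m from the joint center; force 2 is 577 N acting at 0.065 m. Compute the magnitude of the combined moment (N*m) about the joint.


M = F1 * d1 + F2 * d2
M = 168 * 0.212 + 577 * 0.065
M = 35.6160 + 37.5050
M = 73.1210


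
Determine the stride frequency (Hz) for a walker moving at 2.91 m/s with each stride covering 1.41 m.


f = v / stride_length
f = 2.91 / 1.41
f = 2.0638


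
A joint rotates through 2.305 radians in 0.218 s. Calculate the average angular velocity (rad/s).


omega = delta_theta / delta_t
omega = 2.305 / 0.218
omega = 10.5734


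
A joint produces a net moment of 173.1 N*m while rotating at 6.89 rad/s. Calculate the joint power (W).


P = M * omega
P = 173.1 * 6.89
P = 1192.6590


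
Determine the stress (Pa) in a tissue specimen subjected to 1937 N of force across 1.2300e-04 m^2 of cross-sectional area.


stress = F / A
stress = 1937 / 1.2300e-04
stress = 1.5748e+07


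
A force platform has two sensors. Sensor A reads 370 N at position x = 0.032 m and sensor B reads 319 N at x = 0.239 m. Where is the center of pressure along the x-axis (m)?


COP_x = (F1*x1 + F2*x2) / (F1 + F2)
COP_x = (370*0.032 + 319*0.239) / (370 + 319)
Numerator = 88.0810
Denominator = 689
COP_x = 0.1278


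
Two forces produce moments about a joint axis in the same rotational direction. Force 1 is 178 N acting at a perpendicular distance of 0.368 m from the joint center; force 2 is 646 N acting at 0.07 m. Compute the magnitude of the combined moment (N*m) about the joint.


M = F1 * d1 + F2 * d2
M = 178 * 0.368 + 646 * 0.07
M = 65.5040 + 45.2200
M = 110.7240


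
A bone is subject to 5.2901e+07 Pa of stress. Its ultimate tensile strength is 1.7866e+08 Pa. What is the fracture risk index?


FRI = applied / ultimate
FRI = 5.2901e+07 / 1.7866e+08
FRI = 0.2961


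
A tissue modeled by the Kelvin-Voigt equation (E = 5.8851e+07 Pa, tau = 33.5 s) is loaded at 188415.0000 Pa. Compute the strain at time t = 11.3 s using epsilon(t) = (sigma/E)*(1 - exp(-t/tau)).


epsilon(t) = (sigma/E) * (1 - exp(-t/tau))
sigma/E = 188415.0000 / 5.8851e+07 = 0.0032
exp(-t/tau) = exp(-11.3 / 33.5) = 0.7137
epsilon = 0.0032 * (1 - 0.7137)
epsilon = 9.1665e-04


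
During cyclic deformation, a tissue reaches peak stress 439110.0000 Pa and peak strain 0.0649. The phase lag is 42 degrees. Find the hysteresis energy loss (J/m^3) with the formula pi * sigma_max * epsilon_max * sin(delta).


E_loss = pi * sigma_max * epsilon_max * sin(delta)
delta = 42 deg = 0.7330 rad
sin(delta) = 0.6691
E_loss = pi * 439110.0000 * 0.0649 * 0.6691
E_loss = 59907.1684


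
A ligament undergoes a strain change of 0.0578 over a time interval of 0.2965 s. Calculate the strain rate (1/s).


strain_rate = delta_strain / delta_t
strain_rate = 0.0578 / 0.2965
strain_rate = 0.1949


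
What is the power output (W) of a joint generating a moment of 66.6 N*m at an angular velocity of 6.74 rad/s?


P = M * omega
P = 66.6 * 6.74
P = 448.8840


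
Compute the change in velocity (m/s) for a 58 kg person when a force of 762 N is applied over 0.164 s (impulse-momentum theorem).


J = F * dt = 762 * 0.164 = 124.9680 N*s
delta_v = J / m
delta_v = 124.9680 / 58
delta_v = 2.1546


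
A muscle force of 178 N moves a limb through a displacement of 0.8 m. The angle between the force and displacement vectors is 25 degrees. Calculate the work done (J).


W = F * d * cos(theta)
theta = 25 deg = 0.4363 rad
cos(theta) = 0.9063
W = 178 * 0.8 * 0.9063
W = 129.0582


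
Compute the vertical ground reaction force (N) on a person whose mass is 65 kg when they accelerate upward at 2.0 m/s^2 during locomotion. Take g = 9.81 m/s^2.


GRF = m * (g + a)
GRF = 65 * (9.81 + 2.0)
GRF = 65 * 11.8100
GRF = 767.6500


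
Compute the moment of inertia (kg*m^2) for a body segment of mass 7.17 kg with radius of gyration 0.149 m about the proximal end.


I = m * k^2
I = 7.17 * 0.149^2
k^2 = 0.0222
I = 0.1592


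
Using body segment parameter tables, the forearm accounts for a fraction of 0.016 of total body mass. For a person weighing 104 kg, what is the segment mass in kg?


m_segment = body_mass * fraction
m_segment = 104 * 0.016
m_segment = 1.6640


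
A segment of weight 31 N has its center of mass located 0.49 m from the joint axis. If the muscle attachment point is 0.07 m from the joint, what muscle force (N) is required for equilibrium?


F_muscle = W * d_load / d_muscle
F_muscle = 31 * 0.49 / 0.07
Numerator = 15.1900
F_muscle = 217.0000


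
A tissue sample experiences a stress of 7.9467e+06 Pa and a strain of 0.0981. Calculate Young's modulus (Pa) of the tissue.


E = stress / strain
E = 7.9467e+06 / 0.0981
E = 8.1006e+07


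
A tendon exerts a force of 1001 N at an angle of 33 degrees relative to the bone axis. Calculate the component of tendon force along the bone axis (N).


F_eff = F_tendon * cos(theta)
theta = 33 deg = 0.5760 rad
cos(theta) = 0.8387
F_eff = 1001 * 0.8387
F_eff = 839.5092


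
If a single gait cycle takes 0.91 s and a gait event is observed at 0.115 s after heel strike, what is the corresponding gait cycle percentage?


pct = (event_time / cycle_time) * 100
pct = (0.115 / 0.91) * 100
ratio = 0.1264
pct = 12.6374


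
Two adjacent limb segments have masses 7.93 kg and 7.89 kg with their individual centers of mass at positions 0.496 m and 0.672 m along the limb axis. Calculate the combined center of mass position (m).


COM = (m1*x1 + m2*x2) / (m1 + m2)
COM = (7.93*0.496 + 7.89*0.672) / (7.93 + 7.89)
Numerator = 9.2354
Denominator = 15.8200
COM = 0.5838


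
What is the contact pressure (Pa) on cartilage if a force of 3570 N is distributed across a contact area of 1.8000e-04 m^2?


P = F / A
P = 3570 / 1.8000e-04
P = 1.9833e+07


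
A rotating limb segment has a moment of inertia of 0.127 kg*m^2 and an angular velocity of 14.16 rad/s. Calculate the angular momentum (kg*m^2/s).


L = I * omega
L = 0.127 * 14.16
L = 1.7983


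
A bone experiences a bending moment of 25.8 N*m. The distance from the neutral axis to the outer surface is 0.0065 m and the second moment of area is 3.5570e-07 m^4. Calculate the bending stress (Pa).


sigma = M * c / I
sigma = 25.8 * 0.0065 / 3.5570e-07
M * c = 0.1677
sigma = 471464.7175


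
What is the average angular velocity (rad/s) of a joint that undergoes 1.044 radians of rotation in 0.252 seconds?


omega = delta_theta / delta_t
omega = 1.044 / 0.252
omega = 4.1429


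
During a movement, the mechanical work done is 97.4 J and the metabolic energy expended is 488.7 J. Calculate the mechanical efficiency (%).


eta = (W_mech / E_meta) * 100
eta = (97.4 / 488.7) * 100
ratio = 0.1993
eta = 19.9304


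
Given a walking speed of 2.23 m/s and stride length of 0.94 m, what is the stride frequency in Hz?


f = v / stride_length
f = 2.23 / 0.94
f = 2.3723


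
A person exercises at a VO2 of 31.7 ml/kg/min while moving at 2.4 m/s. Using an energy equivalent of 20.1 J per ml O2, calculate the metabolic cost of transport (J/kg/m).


Power per kg = VO2 * 20.1 / 60
Power per kg = 31.7 * 20.1 / 60 = 10.6195 W/kg
Cost = power_per_kg / speed
Cost = 10.6195 / 2.4
Cost = 4.4248


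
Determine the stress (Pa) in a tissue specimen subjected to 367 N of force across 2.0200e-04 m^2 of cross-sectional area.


stress = F / A
stress = 367 / 2.0200e-04
stress = 1.8168e+06


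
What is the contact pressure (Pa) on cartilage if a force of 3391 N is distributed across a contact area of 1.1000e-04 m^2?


P = F / A
P = 3391 / 1.1000e-04
P = 3.0827e+07


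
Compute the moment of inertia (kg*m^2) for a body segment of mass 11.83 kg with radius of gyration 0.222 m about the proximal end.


I = m * k^2
I = 11.83 * 0.222^2
k^2 = 0.0493
I = 0.5830


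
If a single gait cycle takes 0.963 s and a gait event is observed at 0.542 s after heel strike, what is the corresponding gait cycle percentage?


pct = (event_time / cycle_time) * 100
pct = (0.542 / 0.963) * 100
ratio = 0.5628
pct = 56.2825


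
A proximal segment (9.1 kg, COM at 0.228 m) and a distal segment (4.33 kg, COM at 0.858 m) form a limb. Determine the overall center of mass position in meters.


COM = (m1*x1 + m2*x2) / (m1 + m2)
COM = (9.1*0.228 + 4.33*0.858) / (9.1 + 4.33)
Numerator = 5.7899
Denominator = 13.4300
COM = 0.4311


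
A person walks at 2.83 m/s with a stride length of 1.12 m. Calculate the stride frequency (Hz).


f = v / stride_length
f = 2.83 / 1.12
f = 2.5268


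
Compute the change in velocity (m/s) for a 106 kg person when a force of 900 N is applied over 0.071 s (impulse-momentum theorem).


J = F * dt = 900 * 0.071 = 63.9000 N*s
delta_v = J / m
delta_v = 63.9000 / 106
delta_v = 0.6028


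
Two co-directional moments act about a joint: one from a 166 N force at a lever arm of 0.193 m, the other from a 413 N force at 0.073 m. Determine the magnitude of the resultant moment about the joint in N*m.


M = F1 * d1 + F2 * d2
M = 166 * 0.193 + 413 * 0.073
M = 32.0380 + 30.1490
M = 62.1870


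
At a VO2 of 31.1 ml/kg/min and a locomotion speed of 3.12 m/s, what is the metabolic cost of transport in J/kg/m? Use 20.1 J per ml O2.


Power per kg = VO2 * 20.1 / 60
Power per kg = 31.1 * 20.1 / 60 = 10.4185 W/kg
Cost = power_per_kg / speed
Cost = 10.4185 / 3.12
Cost = 3.3393


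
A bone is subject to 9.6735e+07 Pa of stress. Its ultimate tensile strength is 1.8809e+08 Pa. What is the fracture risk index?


FRI = applied / ultimate
FRI = 9.6735e+07 / 1.8809e+08
FRI = 0.5143


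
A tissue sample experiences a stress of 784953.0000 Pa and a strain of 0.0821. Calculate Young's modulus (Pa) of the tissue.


E = stress / strain
E = 784953.0000 / 0.0821
E = 9.5609e+06


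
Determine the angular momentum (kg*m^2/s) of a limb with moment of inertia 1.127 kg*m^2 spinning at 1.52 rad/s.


L = I * omega
L = 1.127 * 1.52
L = 1.7130


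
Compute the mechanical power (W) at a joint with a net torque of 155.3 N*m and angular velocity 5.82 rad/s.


P = M * omega
P = 155.3 * 5.82
P = 903.8460


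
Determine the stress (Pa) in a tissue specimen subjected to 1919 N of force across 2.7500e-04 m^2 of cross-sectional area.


stress = F / A
stress = 1919 / 2.7500e-04
stress = 6.9782e+06


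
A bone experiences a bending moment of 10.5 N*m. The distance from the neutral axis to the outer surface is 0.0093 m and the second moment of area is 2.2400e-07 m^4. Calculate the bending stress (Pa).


sigma = M * c / I
sigma = 10.5 * 0.0093 / 2.2400e-07
M * c = 0.0976
sigma = 435937.5000


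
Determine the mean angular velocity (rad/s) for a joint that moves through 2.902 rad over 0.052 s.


omega = delta_theta / delta_t
omega = 2.902 / 0.052
omega = 55.8077


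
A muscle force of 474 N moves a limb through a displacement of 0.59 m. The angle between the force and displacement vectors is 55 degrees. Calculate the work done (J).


W = F * d * cos(theta)
theta = 55 deg = 0.9599 rad
cos(theta) = 0.5736
W = 474 * 0.59 * 0.5736
W = 160.4064


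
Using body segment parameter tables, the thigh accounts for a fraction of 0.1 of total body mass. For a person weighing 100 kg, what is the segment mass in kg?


m_segment = body_mass * fraction
m_segment = 100 * 0.1
m_segment = 10.0000


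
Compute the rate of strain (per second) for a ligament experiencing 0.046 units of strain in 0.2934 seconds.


strain_rate = delta_strain / delta_t
strain_rate = 0.046 / 0.2934
strain_rate = 0.1568


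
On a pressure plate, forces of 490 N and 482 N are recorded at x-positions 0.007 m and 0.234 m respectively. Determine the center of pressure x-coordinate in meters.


COP_x = (F1*x1 + F2*x2) / (F1 + F2)
COP_x = (490*0.007 + 482*0.234) / (490 + 482)
Numerator = 116.2180
Denominator = 972
COP_x = 0.1196


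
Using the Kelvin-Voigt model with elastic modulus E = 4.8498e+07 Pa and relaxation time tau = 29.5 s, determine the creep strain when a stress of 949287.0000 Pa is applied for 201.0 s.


epsilon(t) = (sigma/E) * (1 - exp(-t/tau))
sigma/E = 949287.0000 / 4.8498e+07 = 0.0196
exp(-t/tau) = exp(-201.0 / 29.5) = 0.0011
epsilon = 0.0196 * (1 - 0.0011)
epsilon = 0.0196


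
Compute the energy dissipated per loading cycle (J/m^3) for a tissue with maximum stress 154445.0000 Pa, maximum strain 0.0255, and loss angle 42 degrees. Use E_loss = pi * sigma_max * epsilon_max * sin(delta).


E_loss = pi * sigma_max * epsilon_max * sin(delta)
delta = 42 deg = 0.7330 rad
sin(delta) = 0.6691
E_loss = pi * 154445.0000 * 0.0255 * 0.6691
E_loss = 8278.9413


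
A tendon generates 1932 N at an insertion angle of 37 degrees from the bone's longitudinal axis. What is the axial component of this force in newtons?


F_eff = F_tendon * cos(theta)
theta = 37 deg = 0.6458 rad
cos(theta) = 0.7986
F_eff = 1932 * 0.7986
F_eff = 1542.9638


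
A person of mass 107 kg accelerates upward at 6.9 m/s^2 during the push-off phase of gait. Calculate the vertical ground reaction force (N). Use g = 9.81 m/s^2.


GRF = m * (g + a)
GRF = 107 * (9.81 + 6.9)
GRF = 107 * 16.7100
GRF = 1787.9700


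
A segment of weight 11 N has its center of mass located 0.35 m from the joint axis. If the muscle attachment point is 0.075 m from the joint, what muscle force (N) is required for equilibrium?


F_muscle = W * d_load / d_muscle
F_muscle = 11 * 0.35 / 0.075
Numerator = 3.8500
F_muscle = 51.3333


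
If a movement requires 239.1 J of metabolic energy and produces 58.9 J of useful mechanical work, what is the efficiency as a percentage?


eta = (W_mech / E_meta) * 100
eta = (58.9 / 239.1) * 100
ratio = 0.2463
eta = 24.6340


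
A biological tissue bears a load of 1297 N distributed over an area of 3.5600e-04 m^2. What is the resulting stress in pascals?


stress = F / A
stress = 1297 / 3.5600e-04
stress = 3.6433e+06


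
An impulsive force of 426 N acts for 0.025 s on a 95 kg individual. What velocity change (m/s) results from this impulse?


J = F * dt = 426 * 0.025 = 10.6500 N*s
delta_v = J / m
delta_v = 10.6500 / 95
delta_v = 0.1121


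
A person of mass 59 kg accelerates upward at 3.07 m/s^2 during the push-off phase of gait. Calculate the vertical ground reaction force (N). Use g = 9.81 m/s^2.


GRF = m * (g + a)
GRF = 59 * (9.81 + 3.07)
GRF = 59 * 12.8800
GRF = 759.9200


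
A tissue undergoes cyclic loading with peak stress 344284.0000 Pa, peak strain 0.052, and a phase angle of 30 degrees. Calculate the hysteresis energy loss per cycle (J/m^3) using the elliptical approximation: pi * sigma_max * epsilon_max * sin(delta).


E_loss = pi * sigma_max * epsilon_max * sin(delta)
delta = 30 deg = 0.5236 rad
sin(delta) = 0.5000
E_loss = pi * 344284.0000 * 0.052 * 0.5000
E_loss = 28121.6022


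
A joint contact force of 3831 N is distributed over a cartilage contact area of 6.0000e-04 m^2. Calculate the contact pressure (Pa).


P = F / A
P = 3831 / 6.0000e-04
P = 6.3850e+06


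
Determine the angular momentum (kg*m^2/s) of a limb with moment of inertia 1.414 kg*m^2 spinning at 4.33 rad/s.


L = I * omega
L = 1.414 * 4.33
L = 6.1226


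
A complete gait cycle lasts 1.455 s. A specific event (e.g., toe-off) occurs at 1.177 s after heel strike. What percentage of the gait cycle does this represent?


pct = (event_time / cycle_time) * 100
pct = (1.177 / 1.455) * 100
ratio = 0.8089
pct = 80.8935


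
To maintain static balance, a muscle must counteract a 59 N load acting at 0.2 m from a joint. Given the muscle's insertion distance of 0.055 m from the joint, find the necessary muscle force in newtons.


F_muscle = W * d_load / d_muscle
F_muscle = 59 * 0.2 / 0.055
Numerator = 11.8000
F_muscle = 214.5455


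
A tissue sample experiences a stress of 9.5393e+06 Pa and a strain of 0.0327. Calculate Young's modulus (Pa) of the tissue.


E = stress / strain
E = 9.5393e+06 / 0.0327
E = 2.9172e+08


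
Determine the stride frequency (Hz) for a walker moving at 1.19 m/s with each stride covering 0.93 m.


f = v / stride_length
f = 1.19 / 0.93
f = 1.2796


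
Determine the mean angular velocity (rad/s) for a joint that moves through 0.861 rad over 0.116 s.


omega = delta_theta / delta_t
omega = 0.861 / 0.116
omega = 7.4224


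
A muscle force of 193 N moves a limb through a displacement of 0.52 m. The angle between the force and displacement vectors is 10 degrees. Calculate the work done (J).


W = F * d * cos(theta)
theta = 10 deg = 0.1745 rad
cos(theta) = 0.9848
W = 193 * 0.52 * 0.9848
W = 98.8353


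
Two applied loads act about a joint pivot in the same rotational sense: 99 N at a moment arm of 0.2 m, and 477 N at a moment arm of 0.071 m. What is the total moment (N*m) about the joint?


M = F1 * d1 + F2 * d2
M = 99 * 0.2 + 477 * 0.071
M = 19.8000 + 33.8670
M = 53.6670


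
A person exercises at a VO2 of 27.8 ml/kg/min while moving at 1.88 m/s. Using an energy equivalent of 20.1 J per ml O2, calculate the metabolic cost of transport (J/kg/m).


Power per kg = VO2 * 20.1 / 60
Power per kg = 27.8 * 20.1 / 60 = 9.3130 W/kg
Cost = power_per_kg / speed
Cost = 9.3130 / 1.88
Cost = 4.9537


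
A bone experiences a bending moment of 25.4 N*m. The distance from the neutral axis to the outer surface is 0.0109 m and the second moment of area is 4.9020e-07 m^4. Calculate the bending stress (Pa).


sigma = M * c / I
sigma = 25.4 * 0.0109 / 4.9020e-07
M * c = 0.2769
sigma = 564789.8817


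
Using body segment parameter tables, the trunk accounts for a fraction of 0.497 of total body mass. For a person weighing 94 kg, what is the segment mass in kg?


m_segment = body_mass * fraction
m_segment = 94 * 0.497
m_segment = 46.7180


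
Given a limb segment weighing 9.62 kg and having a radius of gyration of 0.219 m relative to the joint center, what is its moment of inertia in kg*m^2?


I = m * k^2
I = 9.62 * 0.219^2
k^2 = 0.0480
I = 0.4614


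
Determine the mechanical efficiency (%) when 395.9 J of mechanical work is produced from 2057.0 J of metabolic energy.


eta = (W_mech / E_meta) * 100
eta = (395.9 / 2057.0) * 100
ratio = 0.1925
eta = 19.2465


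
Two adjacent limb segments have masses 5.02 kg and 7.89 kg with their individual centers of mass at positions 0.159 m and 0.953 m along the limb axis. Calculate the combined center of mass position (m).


COM = (m1*x1 + m2*x2) / (m1 + m2)
COM = (5.02*0.159 + 7.89*0.953) / (5.02 + 7.89)
Numerator = 8.3173
Denominator = 12.9100
COM = 0.6443


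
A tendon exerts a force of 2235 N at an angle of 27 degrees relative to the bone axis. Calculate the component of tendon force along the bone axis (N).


F_eff = F_tendon * cos(theta)
theta = 27 deg = 0.4712 rad
cos(theta) = 0.8910
F_eff = 2235 * 0.8910
F_eff = 1991.3996


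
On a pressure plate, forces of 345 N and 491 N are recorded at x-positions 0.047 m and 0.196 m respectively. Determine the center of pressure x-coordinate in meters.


COP_x = (F1*x1 + F2*x2) / (F1 + F2)
COP_x = (345*0.047 + 491*0.196) / (345 + 491)
Numerator = 112.4510
Denominator = 836
COP_x = 0.1345


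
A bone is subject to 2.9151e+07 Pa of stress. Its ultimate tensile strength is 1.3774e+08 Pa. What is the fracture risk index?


FRI = applied / ultimate
FRI = 2.9151e+07 / 1.3774e+08
FRI = 0.2116


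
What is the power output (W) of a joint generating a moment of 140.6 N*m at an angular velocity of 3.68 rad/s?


P = M * omega
P = 140.6 * 3.68
P = 517.4080


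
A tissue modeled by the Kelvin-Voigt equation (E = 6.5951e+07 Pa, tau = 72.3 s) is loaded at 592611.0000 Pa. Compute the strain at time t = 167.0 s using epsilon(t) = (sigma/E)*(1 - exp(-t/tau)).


epsilon(t) = (sigma/E) * (1 - exp(-t/tau))
sigma/E = 592611.0000 / 6.5951e+07 = 0.0090
exp(-t/tau) = exp(-167.0 / 72.3) = 0.0993
epsilon = 0.0090 * (1 - 0.0993)
epsilon = 0.0081


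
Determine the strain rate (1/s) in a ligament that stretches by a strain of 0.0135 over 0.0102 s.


strain_rate = delta_strain / delta_t
strain_rate = 0.0135 / 0.0102
strain_rate = 1.3235


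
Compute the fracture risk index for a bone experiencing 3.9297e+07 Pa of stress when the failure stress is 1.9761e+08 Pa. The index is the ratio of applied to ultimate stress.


FRI = applied / ultimate
FRI = 3.9297e+07 / 1.9761e+08
FRI = 0.1989


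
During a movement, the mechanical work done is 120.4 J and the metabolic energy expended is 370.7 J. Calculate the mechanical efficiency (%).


eta = (W_mech / E_meta) * 100
eta = (120.4 / 370.7) * 100
ratio = 0.3248
eta = 32.4791


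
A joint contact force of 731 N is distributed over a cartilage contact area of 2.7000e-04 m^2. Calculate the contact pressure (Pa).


P = F / A
P = 731 / 2.7000e-04
P = 2.7074e+06


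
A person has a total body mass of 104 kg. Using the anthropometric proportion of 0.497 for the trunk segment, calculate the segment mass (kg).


m_segment = body_mass * fraction
m_segment = 104 * 0.497
m_segment = 51.6880


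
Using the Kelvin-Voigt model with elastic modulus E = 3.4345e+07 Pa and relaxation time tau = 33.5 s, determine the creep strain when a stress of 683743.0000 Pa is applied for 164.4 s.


epsilon(t) = (sigma/E) * (1 - exp(-t/tau))
sigma/E = 683743.0000 / 3.4345e+07 = 0.0199
exp(-t/tau) = exp(-164.4 / 33.5) = 0.0074
epsilon = 0.0199 * (1 - 0.0074)
epsilon = 0.0198


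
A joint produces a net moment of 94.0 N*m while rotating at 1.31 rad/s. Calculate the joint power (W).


P = M * omega
P = 94.0 * 1.31
P = 123.1400


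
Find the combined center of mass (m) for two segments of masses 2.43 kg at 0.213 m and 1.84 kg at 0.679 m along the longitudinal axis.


COM = (m1*x1 + m2*x2) / (m1 + m2)
COM = (2.43*0.213 + 1.84*0.679) / (2.43 + 1.84)
Numerator = 1.7670
Denominator = 4.2700
COM = 0.4138


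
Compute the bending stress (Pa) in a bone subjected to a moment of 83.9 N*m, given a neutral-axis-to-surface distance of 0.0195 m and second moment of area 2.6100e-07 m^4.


sigma = M * c / I
sigma = 83.9 * 0.0195 / 2.6100e-07
M * c = 1.6361
sigma = 6.2684e+06


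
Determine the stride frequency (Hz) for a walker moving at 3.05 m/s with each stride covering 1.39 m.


f = v / stride_length
f = 3.05 / 1.39
f = 2.1942


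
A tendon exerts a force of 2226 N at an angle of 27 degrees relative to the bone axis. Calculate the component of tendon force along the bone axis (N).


F_eff = F_tendon * cos(theta)
theta = 27 deg = 0.4712 rad
cos(theta) = 0.8910
F_eff = 2226 * 0.8910
F_eff = 1983.3805


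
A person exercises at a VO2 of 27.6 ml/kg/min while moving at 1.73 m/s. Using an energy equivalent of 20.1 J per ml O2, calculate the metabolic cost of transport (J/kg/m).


Power per kg = VO2 * 20.1 / 60
Power per kg = 27.6 * 20.1 / 60 = 9.2460 W/kg
Cost = power_per_kg / speed
Cost = 9.2460 / 1.73
Cost = 5.3445


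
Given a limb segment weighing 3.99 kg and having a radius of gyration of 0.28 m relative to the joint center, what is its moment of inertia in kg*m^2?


I = m * k^2
I = 3.99 * 0.28^2
k^2 = 0.0784
I = 0.3128


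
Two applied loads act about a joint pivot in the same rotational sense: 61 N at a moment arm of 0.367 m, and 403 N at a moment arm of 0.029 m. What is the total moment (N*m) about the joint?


M = F1 * d1 + F2 * d2
M = 61 * 0.367 + 403 * 0.029
M = 22.3870 + 11.6870
M = 34.0740


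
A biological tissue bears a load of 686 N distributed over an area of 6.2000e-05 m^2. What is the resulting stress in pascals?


stress = F / A
stress = 686 / 6.2000e-05
stress = 1.1065e+07


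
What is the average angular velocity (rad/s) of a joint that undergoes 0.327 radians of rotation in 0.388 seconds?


omega = delta_theta / delta_t
omega = 0.327 / 0.388
omega = 0.8428


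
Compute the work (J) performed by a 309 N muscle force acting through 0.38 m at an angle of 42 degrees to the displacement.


W = F * d * cos(theta)
theta = 42 deg = 0.7330 rad
cos(theta) = 0.7431
W = 309 * 0.38 * 0.7431
W = 87.2601


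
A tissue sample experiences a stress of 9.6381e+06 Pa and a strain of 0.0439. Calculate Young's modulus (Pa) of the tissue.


E = stress / strain
E = 9.6381e+06 / 0.0439
E = 2.1955e+08


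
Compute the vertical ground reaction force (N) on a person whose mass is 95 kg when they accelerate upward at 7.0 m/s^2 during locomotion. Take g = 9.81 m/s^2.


GRF = m * (g + a)
GRF = 95 * (9.81 + 7.0)
GRF = 95 * 16.8100
GRF = 1596.9500


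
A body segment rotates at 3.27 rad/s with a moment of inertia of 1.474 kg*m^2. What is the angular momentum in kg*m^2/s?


L = I * omega
L = 1.474 * 3.27
L = 4.8200


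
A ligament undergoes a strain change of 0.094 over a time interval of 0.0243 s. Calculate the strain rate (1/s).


strain_rate = delta_strain / delta_t
strain_rate = 0.094 / 0.0243
strain_rate = 3.8683


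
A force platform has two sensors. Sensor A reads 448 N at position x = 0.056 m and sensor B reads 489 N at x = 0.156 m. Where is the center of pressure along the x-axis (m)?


COP_x = (F1*x1 + F2*x2) / (F1 + F2)
COP_x = (448*0.056 + 489*0.156) / (448 + 489)
Numerator = 101.3720
Denominator = 937
COP_x = 0.1082


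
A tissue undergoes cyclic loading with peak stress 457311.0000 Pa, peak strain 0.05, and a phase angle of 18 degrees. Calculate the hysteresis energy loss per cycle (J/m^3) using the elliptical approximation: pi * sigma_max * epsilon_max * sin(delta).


E_loss = pi * sigma_max * epsilon_max * sin(delta)
delta = 18 deg = 0.3142 rad
sin(delta) = 0.3090
E_loss = pi * 457311.0000 * 0.05 * 0.3090
E_loss = 22198.0021


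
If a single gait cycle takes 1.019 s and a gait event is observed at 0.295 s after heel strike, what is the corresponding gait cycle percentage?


pct = (event_time / cycle_time) * 100
pct = (0.295 / 1.019) * 100
ratio = 0.2895
pct = 28.9500


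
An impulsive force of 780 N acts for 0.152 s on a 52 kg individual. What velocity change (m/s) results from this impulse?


J = F * dt = 780 * 0.152 = 118.5600 N*s
delta_v = J / m
delta_v = 118.5600 / 52
delta_v = 2.2800


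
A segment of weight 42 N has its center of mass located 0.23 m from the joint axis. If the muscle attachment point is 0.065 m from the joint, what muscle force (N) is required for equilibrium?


F_muscle = W * d_load / d_muscle
F_muscle = 42 * 0.23 / 0.065
Numerator = 9.6600
F_muscle = 148.6154


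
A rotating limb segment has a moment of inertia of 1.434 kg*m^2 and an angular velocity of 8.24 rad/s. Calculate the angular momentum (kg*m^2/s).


L = I * omega
L = 1.434 * 8.24
L = 11.8162


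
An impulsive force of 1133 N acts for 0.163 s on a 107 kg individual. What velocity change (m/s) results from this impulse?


J = F * dt = 1133 * 0.163 = 184.6790 N*s
delta_v = J / m
delta_v = 184.6790 / 107
delta_v = 1.7260


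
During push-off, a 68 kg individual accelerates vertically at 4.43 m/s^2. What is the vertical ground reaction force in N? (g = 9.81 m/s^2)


GRF = m * (g + a)
GRF = 68 * (9.81 + 4.43)
GRF = 68 * 14.2400
GRF = 968.3200


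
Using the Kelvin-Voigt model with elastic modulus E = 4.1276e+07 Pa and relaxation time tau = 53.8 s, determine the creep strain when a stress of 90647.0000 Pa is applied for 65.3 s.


epsilon(t) = (sigma/E) * (1 - exp(-t/tau))
sigma/E = 90647.0000 / 4.1276e+07 = 0.0022
exp(-t/tau) = exp(-65.3 / 53.8) = 0.2971
epsilon = 0.0022 * (1 - 0.2971)
epsilon = 0.0015


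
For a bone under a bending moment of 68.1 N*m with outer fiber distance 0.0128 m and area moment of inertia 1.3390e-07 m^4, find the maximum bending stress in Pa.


sigma = M * c / I
sigma = 68.1 * 0.0128 / 1.3390e-07
M * c = 0.8717
sigma = 6.5099e+06


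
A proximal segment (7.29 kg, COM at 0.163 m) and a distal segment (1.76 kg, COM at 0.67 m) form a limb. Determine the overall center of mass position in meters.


COM = (m1*x1 + m2*x2) / (m1 + m2)
COM = (7.29*0.163 + 1.76*0.67) / (7.29 + 1.76)
Numerator = 2.3675
Denominator = 9.0500
COM = 0.2616


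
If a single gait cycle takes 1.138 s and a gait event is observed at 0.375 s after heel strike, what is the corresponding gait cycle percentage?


pct = (event_time / cycle_time) * 100
pct = (0.375 / 1.138) * 100
ratio = 0.3295
pct = 32.9525


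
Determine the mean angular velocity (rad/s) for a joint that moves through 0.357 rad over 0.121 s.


omega = delta_theta / delta_t
omega = 0.357 / 0.121
omega = 2.9504


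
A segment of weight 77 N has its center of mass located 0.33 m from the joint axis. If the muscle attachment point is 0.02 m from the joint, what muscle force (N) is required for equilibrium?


F_muscle = W * d_load / d_muscle
F_muscle = 77 * 0.33 / 0.02
Numerator = 25.4100
F_muscle = 1270.5000


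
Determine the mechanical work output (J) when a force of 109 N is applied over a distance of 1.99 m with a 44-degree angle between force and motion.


W = F * d * cos(theta)
theta = 44 deg = 0.7679 rad
cos(theta) = 0.7193
W = 109 * 1.99 * 0.7193
W = 156.0320


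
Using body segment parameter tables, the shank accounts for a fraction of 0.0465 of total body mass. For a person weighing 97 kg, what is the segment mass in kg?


m_segment = body_mass * fraction
m_segment = 97 * 0.0465
m_segment = 4.5105


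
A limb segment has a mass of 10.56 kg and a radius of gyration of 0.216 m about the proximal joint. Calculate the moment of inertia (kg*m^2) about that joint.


I = m * k^2
I = 10.56 * 0.216^2
k^2 = 0.0467
I = 0.4927


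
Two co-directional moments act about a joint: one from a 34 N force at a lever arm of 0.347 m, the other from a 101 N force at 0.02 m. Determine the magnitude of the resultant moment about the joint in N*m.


M = F1 * d1 + F2 * d2
M = 34 * 0.347 + 101 * 0.02
M = 11.7980 + 2.0200
M = 13.8180


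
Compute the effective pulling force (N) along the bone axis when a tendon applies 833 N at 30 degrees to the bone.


F_eff = F_tendon * cos(theta)
theta = 30 deg = 0.5236 rad
cos(theta) = 0.8660
F_eff = 833 * 0.8660
F_eff = 721.3992


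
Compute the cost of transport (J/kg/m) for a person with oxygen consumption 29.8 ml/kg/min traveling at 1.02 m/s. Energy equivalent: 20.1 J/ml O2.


Power per kg = VO2 * 20.1 / 60
Power per kg = 29.8 * 20.1 / 60 = 9.9830 W/kg
Cost = power_per_kg / speed
Cost = 9.9830 / 1.02
Cost = 9.7873


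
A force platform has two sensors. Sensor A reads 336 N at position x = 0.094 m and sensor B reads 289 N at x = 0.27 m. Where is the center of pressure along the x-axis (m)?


COP_x = (F1*x1 + F2*x2) / (F1 + F2)
COP_x = (336*0.094 + 289*0.27) / (336 + 289)
Numerator = 109.6140
Denominator = 625
COP_x = 0.1754


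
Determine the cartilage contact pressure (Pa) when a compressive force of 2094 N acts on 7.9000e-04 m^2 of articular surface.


P = F / A
P = 2094 / 7.9000e-04
P = 2.6506e+06


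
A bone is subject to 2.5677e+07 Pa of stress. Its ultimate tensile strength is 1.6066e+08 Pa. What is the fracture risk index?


FRI = applied / ultimate
FRI = 2.5677e+07 / 1.6066e+08
FRI = 0.1598


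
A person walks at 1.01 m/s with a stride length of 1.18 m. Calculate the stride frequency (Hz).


f = v / stride_length
f = 1.01 / 1.18
f = 0.8559


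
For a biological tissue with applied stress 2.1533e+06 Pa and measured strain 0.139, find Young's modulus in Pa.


E = stress / strain
E = 2.1533e+06 / 0.139
E = 1.5491e+07


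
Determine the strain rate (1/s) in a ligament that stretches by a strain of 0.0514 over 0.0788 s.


strain_rate = delta_strain / delta_t
strain_rate = 0.0514 / 0.0788
strain_rate = 0.6523


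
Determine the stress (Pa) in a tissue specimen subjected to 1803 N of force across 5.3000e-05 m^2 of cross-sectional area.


stress = F / A
stress = 1803 / 5.3000e-05
stress = 3.4019e+07


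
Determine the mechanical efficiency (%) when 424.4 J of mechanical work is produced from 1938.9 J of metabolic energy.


eta = (W_mech / E_meta) * 100
eta = (424.4 / 1938.9) * 100
ratio = 0.2189
eta = 21.8887


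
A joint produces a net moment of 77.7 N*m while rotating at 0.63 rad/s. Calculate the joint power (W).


P = M * omega
P = 77.7 * 0.63
P = 48.9510


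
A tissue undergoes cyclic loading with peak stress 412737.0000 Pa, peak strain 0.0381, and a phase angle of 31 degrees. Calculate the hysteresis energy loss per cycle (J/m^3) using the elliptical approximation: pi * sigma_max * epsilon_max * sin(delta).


E_loss = pi * sigma_max * epsilon_max * sin(delta)
delta = 31 deg = 0.5411 rad
sin(delta) = 0.5150
E_loss = pi * 412737.0000 * 0.0381 * 0.5150
E_loss = 25444.1289


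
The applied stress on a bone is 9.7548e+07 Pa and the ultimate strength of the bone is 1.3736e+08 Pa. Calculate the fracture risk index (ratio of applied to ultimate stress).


FRI = applied / ultimate
FRI = 9.7548e+07 / 1.3736e+08
FRI = 0.7102


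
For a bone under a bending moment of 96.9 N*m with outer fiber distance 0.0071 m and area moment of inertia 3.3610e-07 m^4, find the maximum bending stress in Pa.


sigma = M * c / I
sigma = 96.9 * 0.0071 / 3.3610e-07
M * c = 0.6880
sigma = 2.0470e+06


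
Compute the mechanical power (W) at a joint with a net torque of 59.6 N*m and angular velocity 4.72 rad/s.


P = M * omega
P = 59.6 * 4.72
P = 281.3120


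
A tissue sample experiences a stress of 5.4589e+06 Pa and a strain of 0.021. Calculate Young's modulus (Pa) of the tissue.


E = stress / strain
E = 5.4589e+06 / 0.021
E = 2.5995e+08


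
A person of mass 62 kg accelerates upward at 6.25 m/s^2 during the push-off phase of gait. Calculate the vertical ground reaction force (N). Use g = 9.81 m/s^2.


GRF = m * (g + a)
GRF = 62 * (9.81 + 6.25)
GRF = 62 * 16.0600
GRF = 995.7200


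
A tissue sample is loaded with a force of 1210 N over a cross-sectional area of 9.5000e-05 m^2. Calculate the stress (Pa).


stress = F / A
stress = 1210 / 9.5000e-05
stress = 1.2737e+07


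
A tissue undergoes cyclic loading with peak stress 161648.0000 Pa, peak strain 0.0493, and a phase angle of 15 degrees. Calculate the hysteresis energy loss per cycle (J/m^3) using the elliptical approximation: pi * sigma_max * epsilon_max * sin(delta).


E_loss = pi * sigma_max * epsilon_max * sin(delta)
delta = 15 deg = 0.2618 rad
sin(delta) = 0.2588
E_loss = pi * 161648.0000 * 0.0493 * 0.2588
E_loss = 6479.8262


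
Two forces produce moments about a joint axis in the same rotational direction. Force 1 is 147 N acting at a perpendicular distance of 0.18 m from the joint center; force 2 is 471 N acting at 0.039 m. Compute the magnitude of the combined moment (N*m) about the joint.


M = F1 * d1 + F2 * d2
M = 147 * 0.18 + 471 * 0.039
M = 26.4600 + 18.3690
M = 44.8290


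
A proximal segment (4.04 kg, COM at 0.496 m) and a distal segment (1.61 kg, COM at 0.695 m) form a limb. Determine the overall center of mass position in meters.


COM = (m1*x1 + m2*x2) / (m1 + m2)
COM = (4.04*0.496 + 1.61*0.695) / (4.04 + 1.61)
Numerator = 3.1228
Denominator = 5.6500
COM = 0.5527


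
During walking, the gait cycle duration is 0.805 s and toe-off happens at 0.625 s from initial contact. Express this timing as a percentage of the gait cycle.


pct = (event_time / cycle_time) * 100
pct = (0.625 / 0.805) * 100
ratio = 0.7764
pct = 77.6398


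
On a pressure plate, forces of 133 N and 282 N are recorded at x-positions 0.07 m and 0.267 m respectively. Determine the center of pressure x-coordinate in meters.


COP_x = (F1*x1 + F2*x2) / (F1 + F2)
COP_x = (133*0.07 + 282*0.267) / (133 + 282)
Numerator = 84.6040
Denominator = 415
COP_x = 0.2039


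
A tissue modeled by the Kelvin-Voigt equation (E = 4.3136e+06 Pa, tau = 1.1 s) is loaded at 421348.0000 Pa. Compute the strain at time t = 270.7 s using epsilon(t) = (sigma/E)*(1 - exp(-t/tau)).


epsilon(t) = (sigma/E) * (1 - exp(-t/tau))
sigma/E = 421348.0000 / 4.3136e+06 = 0.0977
exp(-t/tau) = exp(-270.7 / 1.1) = 1.3307e-107
epsilon = 0.0977 * (1 - 1.3307e-107)
epsilon = 0.0977


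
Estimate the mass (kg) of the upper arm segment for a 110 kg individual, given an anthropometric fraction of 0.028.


m_segment = body_mass * fraction
m_segment = 110 * 0.028
m_segment = 3.0800
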